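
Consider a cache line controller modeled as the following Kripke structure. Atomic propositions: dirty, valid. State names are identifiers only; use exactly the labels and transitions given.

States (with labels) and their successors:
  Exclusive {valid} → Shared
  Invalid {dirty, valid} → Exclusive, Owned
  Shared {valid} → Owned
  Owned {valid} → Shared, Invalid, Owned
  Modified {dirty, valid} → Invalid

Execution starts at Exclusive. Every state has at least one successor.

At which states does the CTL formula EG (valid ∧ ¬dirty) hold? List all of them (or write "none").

States satisfying valid ∧ ¬dirty: {Exclusive, Shared, Owned}.
States satisfying EG (valid ∧ ¬dirty): {Exclusive, Shared, Owned}.

{Exclusive, Shared, Owned}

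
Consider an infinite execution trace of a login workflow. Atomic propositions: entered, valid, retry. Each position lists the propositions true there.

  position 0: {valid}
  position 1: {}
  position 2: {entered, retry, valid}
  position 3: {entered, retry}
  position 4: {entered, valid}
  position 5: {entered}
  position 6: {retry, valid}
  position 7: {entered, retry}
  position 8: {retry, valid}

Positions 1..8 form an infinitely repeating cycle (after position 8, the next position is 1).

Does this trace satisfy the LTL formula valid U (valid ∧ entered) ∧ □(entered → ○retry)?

Walking from position 0: at position 1, valid ∧ entered has not yet held and valid fails, so valid U (valid ∧ entered) is false.
entered → ○retry must hold at every position from 0 onward. It fails at position 3, so □(entered → ○retry) is false.
Positions where entered holds: 2, 3, 4, 5, 7.
Check ○retry at each: 2→ok, 3→fails, 4→fails, 5→ok, 7→ok.
At position 0: valid U (valid ∧ entered) is false; □(entered → ○retry) is false; so valid U (valid ∧ entered) ∧ □(entered → ○retry) is false.

Does not hold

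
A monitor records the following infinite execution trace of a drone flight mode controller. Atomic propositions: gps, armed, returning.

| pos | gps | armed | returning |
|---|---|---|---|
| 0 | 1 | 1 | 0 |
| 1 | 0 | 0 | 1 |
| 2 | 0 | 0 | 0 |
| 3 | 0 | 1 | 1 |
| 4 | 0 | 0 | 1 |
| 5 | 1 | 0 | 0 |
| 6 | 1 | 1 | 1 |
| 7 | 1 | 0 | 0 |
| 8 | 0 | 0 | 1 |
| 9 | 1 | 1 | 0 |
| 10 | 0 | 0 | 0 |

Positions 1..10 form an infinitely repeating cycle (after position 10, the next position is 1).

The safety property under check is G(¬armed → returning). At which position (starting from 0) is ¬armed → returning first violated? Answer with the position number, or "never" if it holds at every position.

2

Check ¬armed → returning at each position in order: 0 ✓, 1 ✓.
At position 2 the labels are {}, so ¬armed → returning is false there. This is the first violation.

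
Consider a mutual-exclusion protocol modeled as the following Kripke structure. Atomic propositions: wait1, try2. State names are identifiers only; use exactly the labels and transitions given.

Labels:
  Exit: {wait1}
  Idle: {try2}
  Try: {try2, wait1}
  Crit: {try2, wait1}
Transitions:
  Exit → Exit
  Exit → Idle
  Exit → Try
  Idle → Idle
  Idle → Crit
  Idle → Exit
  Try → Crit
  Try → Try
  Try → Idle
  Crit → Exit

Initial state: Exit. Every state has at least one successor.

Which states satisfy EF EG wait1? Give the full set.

{Exit, Idle, Try, Crit}

States satisfying EG wait1: {Exit, Try, Crit}.
States satisfying EF EG wait1: {Exit, Idle, Try, Crit}.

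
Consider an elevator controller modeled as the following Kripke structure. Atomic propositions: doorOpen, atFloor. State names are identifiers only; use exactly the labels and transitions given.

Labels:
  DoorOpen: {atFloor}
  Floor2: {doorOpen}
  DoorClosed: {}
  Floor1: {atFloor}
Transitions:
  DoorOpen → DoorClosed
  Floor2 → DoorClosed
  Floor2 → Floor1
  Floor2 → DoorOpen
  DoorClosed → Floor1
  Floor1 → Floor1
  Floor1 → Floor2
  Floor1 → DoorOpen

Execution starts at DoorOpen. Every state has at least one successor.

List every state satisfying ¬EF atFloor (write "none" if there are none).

none

States satisfying atFloor: {DoorOpen, Floor1}.
States satisfying EF atFloor: {DoorOpen, Floor2, DoorClosed, Floor1}.
States satisfying ¬EF atFloor: ∅.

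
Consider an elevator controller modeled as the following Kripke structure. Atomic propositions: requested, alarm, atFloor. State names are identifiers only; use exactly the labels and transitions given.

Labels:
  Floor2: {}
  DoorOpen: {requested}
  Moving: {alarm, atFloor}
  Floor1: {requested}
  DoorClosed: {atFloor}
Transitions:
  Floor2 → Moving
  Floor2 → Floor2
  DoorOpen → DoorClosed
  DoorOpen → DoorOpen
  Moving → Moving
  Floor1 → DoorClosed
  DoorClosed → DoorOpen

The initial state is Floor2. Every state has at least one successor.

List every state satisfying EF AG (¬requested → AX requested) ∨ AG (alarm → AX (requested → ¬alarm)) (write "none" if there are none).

States satisfying AG (¬requested → AX requested): {DoorOpen, Floor1, DoorClosed}.
States satisfying EF AG (¬requested → AX requested): {DoorOpen, Floor1, DoorClosed}.
States satisfying alarm → AX (requested → ¬alarm): {Floor2, DoorOpen, Moving, Floor1, DoorClosed}.
States satisfying AG (alarm → AX (requested → ¬alarm)): {Floor2, DoorOpen, Moving, Floor1, DoorClosed}.
States satisfying EF AG (¬requested → AX requested) ∨ AG (alarm → AX (requested → ¬alarm)): {Floor2, DoorOpen, Moving, Floor1, DoorClosed}.

{Floor2, DoorOpen, Moving, Floor1, DoorClosed}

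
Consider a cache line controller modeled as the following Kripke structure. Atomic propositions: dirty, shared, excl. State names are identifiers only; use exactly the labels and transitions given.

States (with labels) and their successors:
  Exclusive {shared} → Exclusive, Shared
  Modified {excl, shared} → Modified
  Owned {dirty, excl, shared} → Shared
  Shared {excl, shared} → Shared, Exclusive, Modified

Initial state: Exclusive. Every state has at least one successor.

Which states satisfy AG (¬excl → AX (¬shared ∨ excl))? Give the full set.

{Modified}

States satisfying ¬excl → AX (¬shared ∨ excl): {Modified, Owned, Shared}.
States satisfying AG (¬excl → AX (¬shared ∨ excl)): {Modified}.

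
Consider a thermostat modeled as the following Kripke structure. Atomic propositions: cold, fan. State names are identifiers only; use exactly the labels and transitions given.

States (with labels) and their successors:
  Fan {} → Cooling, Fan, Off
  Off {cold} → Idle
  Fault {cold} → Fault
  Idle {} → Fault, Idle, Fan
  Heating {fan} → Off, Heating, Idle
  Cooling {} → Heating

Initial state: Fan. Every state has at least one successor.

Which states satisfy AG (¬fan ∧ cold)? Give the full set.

{Fault}

States satisfying ¬fan ∧ cold: {Off, Fault}.
States satisfying AG (¬fan ∧ cold): {Fault}.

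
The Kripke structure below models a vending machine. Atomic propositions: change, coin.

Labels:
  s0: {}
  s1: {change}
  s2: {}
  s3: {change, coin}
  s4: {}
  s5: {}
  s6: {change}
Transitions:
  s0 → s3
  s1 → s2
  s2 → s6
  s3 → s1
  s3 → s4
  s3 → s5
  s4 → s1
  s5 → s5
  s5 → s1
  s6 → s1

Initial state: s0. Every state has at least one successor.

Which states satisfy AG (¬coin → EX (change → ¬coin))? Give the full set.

States satisfying ¬coin → EX (change → ¬coin): {s1, s2, s3, s4, s5, s6}.
States satisfying AG (¬coin → EX (change → ¬coin)): {s1, s2, s3, s4, s5, s6}.

{s1, s2, s3, s4, s5, s6}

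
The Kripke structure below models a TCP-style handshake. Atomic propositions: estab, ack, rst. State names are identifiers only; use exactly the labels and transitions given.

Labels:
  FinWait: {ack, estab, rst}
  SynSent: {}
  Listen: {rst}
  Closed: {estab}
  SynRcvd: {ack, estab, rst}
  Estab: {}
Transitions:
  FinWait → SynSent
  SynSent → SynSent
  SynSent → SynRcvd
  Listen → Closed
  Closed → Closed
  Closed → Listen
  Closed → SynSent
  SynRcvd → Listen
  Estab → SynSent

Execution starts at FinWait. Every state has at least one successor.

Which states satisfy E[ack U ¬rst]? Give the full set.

{FinWait, SynSent, Closed, Estab}

States satisfying ack: {FinWait, SynRcvd}.
States satisfying ¬rst: {SynSent, Closed, Estab}.
States satisfying E[ack U ¬rst]: {FinWait, SynSent, Closed, Estab}.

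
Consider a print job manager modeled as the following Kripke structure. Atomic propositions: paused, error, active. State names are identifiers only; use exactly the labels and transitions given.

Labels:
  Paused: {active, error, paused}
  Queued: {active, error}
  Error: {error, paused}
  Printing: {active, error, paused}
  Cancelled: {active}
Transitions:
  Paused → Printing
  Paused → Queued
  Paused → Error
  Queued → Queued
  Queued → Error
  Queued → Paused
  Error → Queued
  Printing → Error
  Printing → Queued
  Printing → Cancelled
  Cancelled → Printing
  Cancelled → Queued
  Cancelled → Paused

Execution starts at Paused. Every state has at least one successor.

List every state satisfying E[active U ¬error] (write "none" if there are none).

States satisfying active: {Paused, Queued, Printing, Cancelled}.
States satisfying ¬error: {Cancelled}.
States satisfying E[active U ¬error]: {Paused, Queued, Printing, Cancelled}.

{Paused, Queued, Printing, Cancelled}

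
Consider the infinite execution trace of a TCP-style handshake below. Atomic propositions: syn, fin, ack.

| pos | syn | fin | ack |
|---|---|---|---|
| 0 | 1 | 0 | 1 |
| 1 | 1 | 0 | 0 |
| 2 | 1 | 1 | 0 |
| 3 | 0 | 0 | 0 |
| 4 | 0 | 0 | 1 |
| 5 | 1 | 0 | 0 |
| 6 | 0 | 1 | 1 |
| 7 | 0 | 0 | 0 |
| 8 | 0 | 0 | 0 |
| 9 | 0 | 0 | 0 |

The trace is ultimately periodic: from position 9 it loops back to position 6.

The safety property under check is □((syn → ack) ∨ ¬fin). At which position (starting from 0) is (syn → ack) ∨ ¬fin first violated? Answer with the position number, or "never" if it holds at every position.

Check (syn → ack) ∨ ¬fin at each position in order: 0 ✓, 1 ✓.
At position 2 the labels are {fin, syn}, so (syn → ack) ∨ ¬fin is false there. This is the first violation.

2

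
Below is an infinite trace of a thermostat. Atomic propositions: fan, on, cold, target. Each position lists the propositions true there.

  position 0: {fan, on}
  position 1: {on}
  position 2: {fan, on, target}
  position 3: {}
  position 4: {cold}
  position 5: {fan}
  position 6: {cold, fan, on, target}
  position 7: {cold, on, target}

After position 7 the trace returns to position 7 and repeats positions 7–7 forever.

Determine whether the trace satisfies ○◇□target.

The position after 0 is 1; ◇□target is true there.

Satisfied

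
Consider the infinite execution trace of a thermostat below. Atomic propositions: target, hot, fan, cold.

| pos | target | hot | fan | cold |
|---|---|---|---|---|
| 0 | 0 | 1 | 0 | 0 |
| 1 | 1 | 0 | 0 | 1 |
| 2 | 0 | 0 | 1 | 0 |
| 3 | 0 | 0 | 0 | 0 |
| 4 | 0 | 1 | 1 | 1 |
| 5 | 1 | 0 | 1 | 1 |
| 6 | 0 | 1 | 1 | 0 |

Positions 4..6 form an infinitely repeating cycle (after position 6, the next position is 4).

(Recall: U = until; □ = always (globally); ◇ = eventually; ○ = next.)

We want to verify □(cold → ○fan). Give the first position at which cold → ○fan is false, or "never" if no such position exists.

never

cold → ○fan holds at every position 0..6, and those are all the positions the trace ever visits, so the invariant □(cold → ○fan) is never violated.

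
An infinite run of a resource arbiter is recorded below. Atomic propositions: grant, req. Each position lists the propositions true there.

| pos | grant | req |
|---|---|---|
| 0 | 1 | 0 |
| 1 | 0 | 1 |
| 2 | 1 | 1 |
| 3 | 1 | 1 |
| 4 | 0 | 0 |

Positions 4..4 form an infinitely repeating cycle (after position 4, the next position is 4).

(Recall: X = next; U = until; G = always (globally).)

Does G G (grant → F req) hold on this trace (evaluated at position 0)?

Holds

G (grant → F req) holds at every position 0..4, and those are all positions ever visited, so G G (grant → F req) holds.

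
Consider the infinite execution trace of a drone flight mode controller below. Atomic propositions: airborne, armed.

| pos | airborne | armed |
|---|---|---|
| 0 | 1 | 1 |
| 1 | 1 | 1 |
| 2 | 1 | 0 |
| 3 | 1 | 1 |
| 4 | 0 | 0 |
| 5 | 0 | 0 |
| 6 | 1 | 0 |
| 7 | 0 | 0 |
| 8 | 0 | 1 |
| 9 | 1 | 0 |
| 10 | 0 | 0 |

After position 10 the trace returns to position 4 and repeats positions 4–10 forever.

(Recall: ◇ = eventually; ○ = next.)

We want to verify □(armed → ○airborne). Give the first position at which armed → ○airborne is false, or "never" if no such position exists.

3

Check armed → ○airborne at each position in order: 0 ✓, 1 ✓, 2 ✓.
At position 3 the labels are {airborne, armed} and the next position 4 has {}, so armed → ○airborne is false there. This is the first violation.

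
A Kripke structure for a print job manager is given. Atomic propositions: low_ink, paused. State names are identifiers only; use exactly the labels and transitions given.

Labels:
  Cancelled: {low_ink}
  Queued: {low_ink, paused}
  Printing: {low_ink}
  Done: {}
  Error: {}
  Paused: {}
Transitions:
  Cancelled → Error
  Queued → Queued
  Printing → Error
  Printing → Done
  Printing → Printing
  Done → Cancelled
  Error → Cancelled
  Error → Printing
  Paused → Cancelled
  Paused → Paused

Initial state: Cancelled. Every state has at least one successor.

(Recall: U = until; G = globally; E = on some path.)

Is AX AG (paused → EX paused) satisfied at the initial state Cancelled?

Satisfied

States satisfying AG (paused → EX paused): {Cancelled, Queued, Printing, Done, Error, Paused}.
States satisfying AX AG (paused → EX paused): {Cancelled, Queued, Printing, Done, Error, Paused}.
Cancelled ∈ Sat(AX AG (paused → EX paused)).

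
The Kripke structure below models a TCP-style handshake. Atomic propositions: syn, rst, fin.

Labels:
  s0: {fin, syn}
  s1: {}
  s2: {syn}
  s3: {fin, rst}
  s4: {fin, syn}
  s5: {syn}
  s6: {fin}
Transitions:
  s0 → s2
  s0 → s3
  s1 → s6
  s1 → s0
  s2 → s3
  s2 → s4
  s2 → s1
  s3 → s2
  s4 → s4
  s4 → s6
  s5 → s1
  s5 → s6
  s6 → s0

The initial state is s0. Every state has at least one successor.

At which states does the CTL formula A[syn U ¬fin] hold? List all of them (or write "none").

States satisfying syn: {s0, s2, s4, s5}.
States satisfying ¬fin: {s1, s2, s5}.
States satisfying A[syn U ¬fin]: {s1, s2, s5}.

{s1, s2, s5}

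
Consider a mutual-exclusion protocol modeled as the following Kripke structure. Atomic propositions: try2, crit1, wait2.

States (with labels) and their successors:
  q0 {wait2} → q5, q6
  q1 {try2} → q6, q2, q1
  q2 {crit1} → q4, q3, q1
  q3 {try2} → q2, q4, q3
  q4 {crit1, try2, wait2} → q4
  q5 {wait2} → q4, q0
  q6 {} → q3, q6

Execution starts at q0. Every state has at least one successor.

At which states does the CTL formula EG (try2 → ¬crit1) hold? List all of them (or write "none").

{q0, q1, q2, q3, q5, q6}

States satisfying try2 → ¬crit1: {q0, q1, q2, q3, q5, q6}.
States satisfying EG (try2 → ¬crit1): {q0, q1, q2, q3, q5, q6}.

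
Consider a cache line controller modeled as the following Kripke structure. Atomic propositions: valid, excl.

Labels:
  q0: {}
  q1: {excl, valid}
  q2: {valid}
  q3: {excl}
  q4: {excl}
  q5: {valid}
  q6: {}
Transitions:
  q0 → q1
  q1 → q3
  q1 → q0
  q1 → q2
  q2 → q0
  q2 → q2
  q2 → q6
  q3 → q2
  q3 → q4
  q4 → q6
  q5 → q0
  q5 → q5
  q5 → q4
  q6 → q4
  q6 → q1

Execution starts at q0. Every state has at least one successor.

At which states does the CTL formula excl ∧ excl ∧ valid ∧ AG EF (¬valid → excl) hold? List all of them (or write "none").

States satisfying excl ∧ valid: {q1}.
States satisfying excl ∧ excl ∧ valid: {q1}.
States satisfying EF (¬valid → excl): {q0, q1, q2, q3, q4, q5, q6}.
States satisfying AG EF (¬valid → excl): {q0, q1, q2, q3, q4, q5, q6}.
States satisfying excl ∧ excl ∧ valid ∧ AG EF (¬valid → excl): {q1}.

{q1}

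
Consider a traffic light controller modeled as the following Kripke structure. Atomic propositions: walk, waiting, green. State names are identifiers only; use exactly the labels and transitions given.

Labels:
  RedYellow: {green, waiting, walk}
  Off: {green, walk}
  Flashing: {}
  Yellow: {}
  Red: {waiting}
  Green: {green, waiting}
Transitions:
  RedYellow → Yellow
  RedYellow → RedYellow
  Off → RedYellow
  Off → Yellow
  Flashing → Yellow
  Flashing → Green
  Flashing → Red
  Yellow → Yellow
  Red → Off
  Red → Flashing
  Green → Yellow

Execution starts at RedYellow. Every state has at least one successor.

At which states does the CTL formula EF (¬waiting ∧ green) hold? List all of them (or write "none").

{Off, Flashing, Red}

States satisfying ¬waiting ∧ green: {Off}.
States satisfying EF (¬waiting ∧ green): {Off, Flashing, Red}.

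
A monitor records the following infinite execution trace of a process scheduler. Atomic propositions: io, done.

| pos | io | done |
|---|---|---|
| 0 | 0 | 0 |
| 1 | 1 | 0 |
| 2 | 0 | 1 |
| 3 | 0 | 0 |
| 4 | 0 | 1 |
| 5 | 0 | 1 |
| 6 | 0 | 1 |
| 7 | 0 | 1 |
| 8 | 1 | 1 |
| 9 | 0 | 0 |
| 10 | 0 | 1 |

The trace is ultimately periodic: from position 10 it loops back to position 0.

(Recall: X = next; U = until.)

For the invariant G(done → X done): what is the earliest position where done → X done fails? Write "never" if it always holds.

Check done → X done at each position in order: 0 ✓, 1 ✓.
At position 2 the labels are {done} and the next position 3 has {}, so done → X done is false there. This is the first violation.

2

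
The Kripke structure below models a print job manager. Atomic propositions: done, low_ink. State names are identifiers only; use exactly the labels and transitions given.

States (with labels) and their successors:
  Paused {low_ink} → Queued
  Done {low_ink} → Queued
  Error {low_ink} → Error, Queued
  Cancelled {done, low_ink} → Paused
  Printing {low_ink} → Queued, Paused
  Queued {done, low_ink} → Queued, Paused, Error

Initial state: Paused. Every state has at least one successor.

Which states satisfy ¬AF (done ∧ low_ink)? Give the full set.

States satisfying done ∧ low_ink: {Cancelled, Queued}.
States satisfying AF (done ∧ low_ink): {Paused, Done, Cancelled, Printing, Queued}.
States satisfying ¬AF (done ∧ low_ink): {Error}.

{Error}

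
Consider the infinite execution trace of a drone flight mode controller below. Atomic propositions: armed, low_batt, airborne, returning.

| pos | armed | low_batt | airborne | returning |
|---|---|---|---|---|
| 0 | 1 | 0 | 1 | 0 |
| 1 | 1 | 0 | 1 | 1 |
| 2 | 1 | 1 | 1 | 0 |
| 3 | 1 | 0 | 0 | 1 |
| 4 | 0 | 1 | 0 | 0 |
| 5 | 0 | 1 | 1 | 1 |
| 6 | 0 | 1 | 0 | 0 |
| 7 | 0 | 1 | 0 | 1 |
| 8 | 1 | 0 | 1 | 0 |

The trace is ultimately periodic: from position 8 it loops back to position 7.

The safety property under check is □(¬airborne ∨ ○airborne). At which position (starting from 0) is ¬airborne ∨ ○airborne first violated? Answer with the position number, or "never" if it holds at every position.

Check ¬airborne ∨ ○airborne at each position in order: 0 ✓, 1 ✓.
At position 2 the labels are {airborne, armed, low_batt} and the next position 3 has {armed, returning}, so ¬airborne ∨ ○airborne is false there. This is the first violation.

2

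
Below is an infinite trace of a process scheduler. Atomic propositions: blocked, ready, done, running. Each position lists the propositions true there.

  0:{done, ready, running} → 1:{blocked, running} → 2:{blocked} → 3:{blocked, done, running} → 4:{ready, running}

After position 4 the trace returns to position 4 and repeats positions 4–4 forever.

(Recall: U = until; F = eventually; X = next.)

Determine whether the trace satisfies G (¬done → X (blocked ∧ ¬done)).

¬done → X (blocked ∧ ¬done) must hold at every position from 0 onward. It fails at position 2, so G (¬done → X (blocked ∧ ¬done)) is false.
Positions where ¬done holds: 1, 2, 4.
Check X (blocked ∧ ¬done) at each: 1→ok, 2→fails, 4→fails.

Does not hold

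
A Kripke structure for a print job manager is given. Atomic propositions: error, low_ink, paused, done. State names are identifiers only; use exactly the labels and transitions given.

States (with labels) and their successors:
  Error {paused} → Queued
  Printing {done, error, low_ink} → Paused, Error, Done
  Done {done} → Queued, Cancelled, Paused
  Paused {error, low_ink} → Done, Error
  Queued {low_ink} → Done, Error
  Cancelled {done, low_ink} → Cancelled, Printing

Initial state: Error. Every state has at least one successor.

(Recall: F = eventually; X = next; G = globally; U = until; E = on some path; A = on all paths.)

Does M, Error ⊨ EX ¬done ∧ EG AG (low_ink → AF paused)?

No

States satisfying ¬done: {Error, Paused, Queued}.
States satisfying EX ¬done: {Error, Printing, Done, Paused, Queued}.
States satisfying AG (low_ink → AF paused): ∅.
States satisfying EG AG (low_ink → AF paused): ∅.
States satisfying EX ¬done ∧ EG AG (low_ink → AF paused): ∅.
Error ∉ Sat(EX ¬done ∧ EG AG (low_ink → AF paused)).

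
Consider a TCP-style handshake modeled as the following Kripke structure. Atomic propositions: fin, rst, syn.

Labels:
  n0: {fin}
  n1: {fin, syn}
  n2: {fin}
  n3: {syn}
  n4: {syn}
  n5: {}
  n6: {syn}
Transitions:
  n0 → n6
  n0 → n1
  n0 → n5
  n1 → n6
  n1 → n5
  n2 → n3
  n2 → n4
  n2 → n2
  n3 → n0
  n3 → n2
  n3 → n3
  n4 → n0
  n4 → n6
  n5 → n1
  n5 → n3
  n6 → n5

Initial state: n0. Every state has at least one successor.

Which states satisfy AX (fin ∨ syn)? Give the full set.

States satisfying fin ∨ syn: {n0, n1, n2, n3, n4, n6}.
States satisfying AX (fin ∨ syn): {n2, n3, n4, n5}.

{n2, n3, n4, n5}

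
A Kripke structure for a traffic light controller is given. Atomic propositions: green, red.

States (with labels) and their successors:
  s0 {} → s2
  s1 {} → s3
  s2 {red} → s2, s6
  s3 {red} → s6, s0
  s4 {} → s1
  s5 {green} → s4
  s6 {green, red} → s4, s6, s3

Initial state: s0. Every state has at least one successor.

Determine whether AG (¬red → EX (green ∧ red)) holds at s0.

Violated

States satisfying ¬red → EX (green ∧ red): {s2, s3, s6}.
States satisfying AG (¬red → EX (green ∧ red)): ∅.
s0 is reachable from s0 and violates ¬red → EX (green ∧ red), so AG fails at s0.
s0 ∉ Sat(AG (¬red → EX (green ∧ red))).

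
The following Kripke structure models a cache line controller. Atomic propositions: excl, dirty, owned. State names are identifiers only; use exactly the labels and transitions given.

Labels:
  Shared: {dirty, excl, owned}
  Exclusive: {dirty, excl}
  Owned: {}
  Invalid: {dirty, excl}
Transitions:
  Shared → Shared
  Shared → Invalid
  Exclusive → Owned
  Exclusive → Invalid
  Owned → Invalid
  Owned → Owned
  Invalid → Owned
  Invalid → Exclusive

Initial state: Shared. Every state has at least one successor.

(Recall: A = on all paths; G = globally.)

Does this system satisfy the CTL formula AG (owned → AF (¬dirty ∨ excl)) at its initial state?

States satisfying owned → AF (¬dirty ∨ excl): {Shared, Exclusive, Owned, Invalid}.
States satisfying AG (owned → AF (¬dirty ∨ excl)): {Shared, Exclusive, Owned, Invalid}.
Every state reachable from Shared satisfies owned → AF (¬dirty ∨ excl).
Shared ∈ Sat(AG (owned → AF (¬dirty ∨ excl))).

Satisfied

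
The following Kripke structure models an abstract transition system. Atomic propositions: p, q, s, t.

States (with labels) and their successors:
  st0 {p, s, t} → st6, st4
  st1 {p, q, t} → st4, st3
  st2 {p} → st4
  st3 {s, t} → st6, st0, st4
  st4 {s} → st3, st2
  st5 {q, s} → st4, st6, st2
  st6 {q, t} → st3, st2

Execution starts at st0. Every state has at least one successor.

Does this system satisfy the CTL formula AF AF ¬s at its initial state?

States satisfying AF ¬s: {st1, st2, st6}.
States satisfying AF AF ¬s: {st1, st2, st6}.
There is a path from st0 along which AF ¬s never holds.
st0 ∉ Sat(AF AF ¬s).

Does not hold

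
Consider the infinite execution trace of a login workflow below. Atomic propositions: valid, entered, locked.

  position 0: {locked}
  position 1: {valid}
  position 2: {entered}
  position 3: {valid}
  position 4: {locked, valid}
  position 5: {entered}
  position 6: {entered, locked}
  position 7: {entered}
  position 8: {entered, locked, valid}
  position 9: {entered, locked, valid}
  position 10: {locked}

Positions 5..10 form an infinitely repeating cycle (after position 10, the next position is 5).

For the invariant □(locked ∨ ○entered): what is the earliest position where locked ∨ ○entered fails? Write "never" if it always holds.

Check locked ∨ ○entered at each position in order: 0 ✓, 1 ✓.
At position 2 the labels are {entered} and the next position 3 has {valid}, so locked ∨ ○entered is false there. This is the first violation.

2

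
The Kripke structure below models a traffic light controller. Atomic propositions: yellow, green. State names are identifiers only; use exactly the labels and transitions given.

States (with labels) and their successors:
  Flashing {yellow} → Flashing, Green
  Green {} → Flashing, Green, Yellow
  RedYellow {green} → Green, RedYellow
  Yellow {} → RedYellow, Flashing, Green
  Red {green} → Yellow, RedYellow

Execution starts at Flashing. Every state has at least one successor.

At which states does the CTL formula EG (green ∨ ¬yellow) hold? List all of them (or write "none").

{Green, RedYellow, Yellow, Red}

States satisfying green ∨ ¬yellow: {Green, RedYellow, Yellow, Red}.
States satisfying EG (green ∨ ¬yellow): {Green, RedYellow, Yellow, Red}.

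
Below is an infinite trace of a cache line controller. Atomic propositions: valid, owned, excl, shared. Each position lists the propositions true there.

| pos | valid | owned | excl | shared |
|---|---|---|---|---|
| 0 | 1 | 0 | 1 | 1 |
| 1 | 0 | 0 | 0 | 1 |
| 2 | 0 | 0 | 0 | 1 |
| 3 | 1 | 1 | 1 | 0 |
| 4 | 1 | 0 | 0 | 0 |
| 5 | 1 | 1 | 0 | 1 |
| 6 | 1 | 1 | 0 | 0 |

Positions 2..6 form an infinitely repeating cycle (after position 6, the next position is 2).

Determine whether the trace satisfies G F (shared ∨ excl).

F (shared ∨ excl) holds at every position 0..6, and those are all positions ever visited, so G F (shared ∨ excl) holds.

Yes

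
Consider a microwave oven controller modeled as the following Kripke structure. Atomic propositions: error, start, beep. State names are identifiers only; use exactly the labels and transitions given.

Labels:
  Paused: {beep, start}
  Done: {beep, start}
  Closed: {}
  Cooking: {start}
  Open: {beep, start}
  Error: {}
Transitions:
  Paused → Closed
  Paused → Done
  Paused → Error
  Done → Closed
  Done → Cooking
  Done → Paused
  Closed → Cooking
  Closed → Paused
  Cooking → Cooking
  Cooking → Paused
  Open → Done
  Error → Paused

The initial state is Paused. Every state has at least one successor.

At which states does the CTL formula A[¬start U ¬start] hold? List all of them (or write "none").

States satisfying ¬start: {Closed, Error}.
States satisfying A[¬start U ¬start]: {Closed, Error}.

{Closed, Error}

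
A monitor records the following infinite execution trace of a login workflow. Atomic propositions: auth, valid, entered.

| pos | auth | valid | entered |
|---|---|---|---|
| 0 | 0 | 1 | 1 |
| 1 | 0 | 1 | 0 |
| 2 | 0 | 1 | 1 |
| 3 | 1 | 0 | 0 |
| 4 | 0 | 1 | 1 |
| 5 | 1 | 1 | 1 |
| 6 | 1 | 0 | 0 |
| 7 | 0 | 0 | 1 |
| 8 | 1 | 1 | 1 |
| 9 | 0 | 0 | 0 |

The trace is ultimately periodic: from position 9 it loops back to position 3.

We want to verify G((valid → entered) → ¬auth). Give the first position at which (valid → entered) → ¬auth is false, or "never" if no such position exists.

3

Check (valid → entered) → ¬auth at each position in order: 0 ✓, 1 ✓, 2 ✓.
At position 3 the labels are {auth}, so (valid → entered) → ¬auth is false there. This is the first violation.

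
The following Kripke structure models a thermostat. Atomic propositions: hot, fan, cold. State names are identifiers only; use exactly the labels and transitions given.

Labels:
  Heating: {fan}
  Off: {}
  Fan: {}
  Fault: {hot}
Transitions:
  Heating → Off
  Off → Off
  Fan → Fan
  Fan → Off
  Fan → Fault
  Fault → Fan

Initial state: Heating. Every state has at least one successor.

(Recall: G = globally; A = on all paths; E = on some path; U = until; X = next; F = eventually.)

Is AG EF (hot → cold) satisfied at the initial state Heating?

Holds

States satisfying EF (hot → cold): {Heating, Off, Fan, Fault}.
States satisfying AG EF (hot → cold): {Heating, Off, Fan, Fault}.
Every state reachable from Heating satisfies EF (hot → cold).
Heating ∈ Sat(AG EF (hot → cold)).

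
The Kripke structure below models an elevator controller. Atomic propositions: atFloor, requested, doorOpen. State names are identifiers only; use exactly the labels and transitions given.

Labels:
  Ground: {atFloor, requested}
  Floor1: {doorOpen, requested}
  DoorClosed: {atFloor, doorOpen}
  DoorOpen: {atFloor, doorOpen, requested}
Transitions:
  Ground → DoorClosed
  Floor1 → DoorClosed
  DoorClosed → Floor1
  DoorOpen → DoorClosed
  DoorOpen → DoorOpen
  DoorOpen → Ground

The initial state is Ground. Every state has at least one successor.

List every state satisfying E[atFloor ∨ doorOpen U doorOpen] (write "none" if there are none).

States satisfying atFloor ∨ doorOpen: {Ground, Floor1, DoorClosed, DoorOpen}.
States satisfying doorOpen: {Floor1, DoorClosed, DoorOpen}.
States satisfying E[atFloor ∨ doorOpen U doorOpen]: {Ground, Floor1, DoorClosed, DoorOpen}.

{Ground, Floor1, DoorClosed, DoorOpen}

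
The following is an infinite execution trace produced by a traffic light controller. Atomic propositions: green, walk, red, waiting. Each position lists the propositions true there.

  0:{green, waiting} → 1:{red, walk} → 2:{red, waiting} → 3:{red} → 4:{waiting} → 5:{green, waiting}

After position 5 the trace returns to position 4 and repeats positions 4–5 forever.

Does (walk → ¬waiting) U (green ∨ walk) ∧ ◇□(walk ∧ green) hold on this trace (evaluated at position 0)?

Walking from position 0: green ∨ walk first holds at position 0, and walk → ¬waiting holds at every earlier position along the way, so (walk → ¬waiting) U (green ∨ walk) holds.
□(walk ∧ green) is false at every position 0..5, so it never becomes true and ◇□(walk ∧ green) fails.
At position 0: (walk → ¬waiting) U (green ∨ walk) is true; ◇□(walk ∧ green) is false; so (walk → ¬waiting) U (green ∨ walk) ∧ ◇□(walk ∧ green) is false.

Violated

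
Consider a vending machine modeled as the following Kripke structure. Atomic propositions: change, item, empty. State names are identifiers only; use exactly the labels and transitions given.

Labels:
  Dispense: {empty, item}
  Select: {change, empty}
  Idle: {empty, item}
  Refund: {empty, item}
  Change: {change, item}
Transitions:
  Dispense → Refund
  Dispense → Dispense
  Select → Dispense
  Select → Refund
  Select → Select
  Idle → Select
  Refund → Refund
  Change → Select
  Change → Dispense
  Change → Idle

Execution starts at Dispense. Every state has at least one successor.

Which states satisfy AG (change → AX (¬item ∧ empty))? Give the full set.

{Dispense, Refund}

States satisfying change → AX (¬item ∧ empty): {Dispense, Idle, Refund}.
States satisfying AG (change → AX (¬item ∧ empty)): {Dispense, Refund}.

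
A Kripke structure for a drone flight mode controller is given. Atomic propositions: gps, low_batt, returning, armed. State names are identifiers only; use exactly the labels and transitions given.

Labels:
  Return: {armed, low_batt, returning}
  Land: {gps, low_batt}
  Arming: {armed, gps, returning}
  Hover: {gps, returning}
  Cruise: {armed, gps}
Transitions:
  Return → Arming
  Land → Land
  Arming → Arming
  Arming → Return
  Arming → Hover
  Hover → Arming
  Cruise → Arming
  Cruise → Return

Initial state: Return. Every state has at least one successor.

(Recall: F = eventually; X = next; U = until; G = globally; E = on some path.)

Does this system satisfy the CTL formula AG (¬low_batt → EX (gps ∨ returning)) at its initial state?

States satisfying ¬low_batt → EX (gps ∨ returning): {Return, Land, Arming, Hover, Cruise}.
States satisfying AG (¬low_batt → EX (gps ∨ returning)): {Return, Land, Arming, Hover, Cruise}.
Every state reachable from Return satisfies ¬low_batt → EX (gps ∨ returning).
Return ∈ Sat(AG (¬low_batt → EX (gps ∨ returning))).

Satisfied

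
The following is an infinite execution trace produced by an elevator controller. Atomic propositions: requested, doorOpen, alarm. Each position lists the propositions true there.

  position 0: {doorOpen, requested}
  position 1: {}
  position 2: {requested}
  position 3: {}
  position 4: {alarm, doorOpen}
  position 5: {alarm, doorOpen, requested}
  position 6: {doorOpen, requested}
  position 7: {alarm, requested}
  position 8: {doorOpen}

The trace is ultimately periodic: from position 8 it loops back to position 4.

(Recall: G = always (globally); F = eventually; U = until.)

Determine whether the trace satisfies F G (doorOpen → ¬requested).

Does not hold

G (doorOpen → ¬requested) is false at every position 0..8, so it never becomes true and F G (doorOpen → ¬requested) fails.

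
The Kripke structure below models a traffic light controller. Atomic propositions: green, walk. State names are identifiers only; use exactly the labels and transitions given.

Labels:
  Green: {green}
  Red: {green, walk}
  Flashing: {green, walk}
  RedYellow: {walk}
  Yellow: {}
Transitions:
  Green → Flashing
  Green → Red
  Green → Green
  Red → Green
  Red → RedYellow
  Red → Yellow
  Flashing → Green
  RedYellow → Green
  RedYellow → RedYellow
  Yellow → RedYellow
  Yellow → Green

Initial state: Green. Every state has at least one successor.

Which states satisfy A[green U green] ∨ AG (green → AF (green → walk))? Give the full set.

States satisfying green: {Green, Red, Flashing}.
States satisfying A[green U green]: {Green, Red, Flashing}.
States satisfying green → AF (green → walk): {Red, Flashing, RedYellow, Yellow}.
States satisfying AG (green → AF (green → walk)): ∅.
States satisfying A[green U green] ∨ AG (green → AF (green → walk)): {Green, Red, Flashing}.

{Green, Red, Flashing}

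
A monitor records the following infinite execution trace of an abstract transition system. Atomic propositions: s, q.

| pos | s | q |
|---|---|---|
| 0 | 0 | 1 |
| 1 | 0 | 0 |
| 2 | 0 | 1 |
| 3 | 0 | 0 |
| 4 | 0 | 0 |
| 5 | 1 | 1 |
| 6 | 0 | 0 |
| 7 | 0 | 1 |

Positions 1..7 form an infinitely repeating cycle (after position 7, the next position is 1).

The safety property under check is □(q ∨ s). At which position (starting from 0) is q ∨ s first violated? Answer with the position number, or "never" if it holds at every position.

1

Check q ∨ s at each position in order: 0 ✓.
At position 1 the labels are {}, so q ∨ s is false there. This is the first violation.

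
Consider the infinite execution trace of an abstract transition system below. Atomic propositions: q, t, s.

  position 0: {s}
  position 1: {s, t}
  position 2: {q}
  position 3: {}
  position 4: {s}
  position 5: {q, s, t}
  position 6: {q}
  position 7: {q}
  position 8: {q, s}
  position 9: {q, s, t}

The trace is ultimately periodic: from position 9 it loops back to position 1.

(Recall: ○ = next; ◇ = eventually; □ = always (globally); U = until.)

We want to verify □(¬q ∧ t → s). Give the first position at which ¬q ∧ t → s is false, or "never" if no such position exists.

never

¬q ∧ t → s holds at every position 0..9, and those are all the positions the trace ever visits, so the invariant □(¬q ∧ t → s) is never violated.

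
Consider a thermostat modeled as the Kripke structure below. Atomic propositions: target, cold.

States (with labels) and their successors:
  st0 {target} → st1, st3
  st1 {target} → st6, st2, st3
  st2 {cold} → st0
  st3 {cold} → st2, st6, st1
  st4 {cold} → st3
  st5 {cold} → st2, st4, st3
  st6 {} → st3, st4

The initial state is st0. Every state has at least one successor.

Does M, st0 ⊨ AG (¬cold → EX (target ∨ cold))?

States satisfying ¬cold → EX (target ∨ cold): {st0, st1, st2, st3, st4, st5, st6}.
States satisfying AG (¬cold → EX (target ∨ cold)): {st0, st1, st2, st3, st4, st5, st6}.
Every state reachable from st0 satisfies ¬cold → EX (target ∨ cold).
st0 ∈ Sat(AG (¬cold → EX (target ∨ cold))).

Yes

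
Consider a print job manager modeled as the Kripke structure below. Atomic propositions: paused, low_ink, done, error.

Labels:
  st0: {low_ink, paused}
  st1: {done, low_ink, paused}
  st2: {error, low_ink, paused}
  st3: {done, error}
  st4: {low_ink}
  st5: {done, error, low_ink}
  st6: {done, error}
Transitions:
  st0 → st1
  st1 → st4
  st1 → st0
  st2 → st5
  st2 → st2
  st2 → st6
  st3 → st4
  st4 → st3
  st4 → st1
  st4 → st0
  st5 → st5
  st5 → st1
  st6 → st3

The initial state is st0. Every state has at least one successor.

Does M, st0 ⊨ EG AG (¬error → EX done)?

States satisfying AG (¬error → EX done): ∅.
States satisfying EG AG (¬error → EX done): ∅.
No suitable path/successor from st0 witnesses the formula.
st0 ∉ Sat(EG AG (¬error → EX done)).

No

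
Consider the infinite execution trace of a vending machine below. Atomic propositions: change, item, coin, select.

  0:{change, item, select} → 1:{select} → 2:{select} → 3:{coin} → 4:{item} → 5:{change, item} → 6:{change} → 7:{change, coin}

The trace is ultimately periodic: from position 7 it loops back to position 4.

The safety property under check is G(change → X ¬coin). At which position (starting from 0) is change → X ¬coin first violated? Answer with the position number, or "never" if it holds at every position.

Check change → X ¬coin at each position in order: 0 ✓, 1 ✓, 2 ✓, 3 ✓, 4 ✓, 5 ✓.
At position 6 the labels are {change} and the next position 7 has {change, coin}, so change → X ¬coin is false there. This is the first violation.

6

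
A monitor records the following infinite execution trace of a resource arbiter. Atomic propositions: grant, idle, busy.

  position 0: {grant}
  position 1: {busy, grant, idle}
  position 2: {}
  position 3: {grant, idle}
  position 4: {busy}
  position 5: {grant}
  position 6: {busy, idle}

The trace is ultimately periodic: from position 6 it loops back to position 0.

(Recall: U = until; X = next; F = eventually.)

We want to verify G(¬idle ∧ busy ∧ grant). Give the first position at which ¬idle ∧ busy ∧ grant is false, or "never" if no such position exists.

At position 0 the labels are {grant}, so ¬idle ∧ busy ∧ grant is false there. This is the first violation.

0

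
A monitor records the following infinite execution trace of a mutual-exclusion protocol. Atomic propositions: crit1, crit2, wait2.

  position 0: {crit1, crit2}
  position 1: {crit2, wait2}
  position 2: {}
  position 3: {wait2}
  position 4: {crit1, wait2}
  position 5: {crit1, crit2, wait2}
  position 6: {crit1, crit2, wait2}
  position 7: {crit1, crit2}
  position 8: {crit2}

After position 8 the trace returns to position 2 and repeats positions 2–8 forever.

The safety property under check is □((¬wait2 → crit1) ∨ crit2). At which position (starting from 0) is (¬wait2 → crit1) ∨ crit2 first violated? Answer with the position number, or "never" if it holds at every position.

Check (¬wait2 → crit1) ∨ crit2 at each position in order: 0 ✓, 1 ✓.
At position 2 the labels are {}, so (¬wait2 → crit1) ∨ crit2 is false there. This is the first violation.

2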